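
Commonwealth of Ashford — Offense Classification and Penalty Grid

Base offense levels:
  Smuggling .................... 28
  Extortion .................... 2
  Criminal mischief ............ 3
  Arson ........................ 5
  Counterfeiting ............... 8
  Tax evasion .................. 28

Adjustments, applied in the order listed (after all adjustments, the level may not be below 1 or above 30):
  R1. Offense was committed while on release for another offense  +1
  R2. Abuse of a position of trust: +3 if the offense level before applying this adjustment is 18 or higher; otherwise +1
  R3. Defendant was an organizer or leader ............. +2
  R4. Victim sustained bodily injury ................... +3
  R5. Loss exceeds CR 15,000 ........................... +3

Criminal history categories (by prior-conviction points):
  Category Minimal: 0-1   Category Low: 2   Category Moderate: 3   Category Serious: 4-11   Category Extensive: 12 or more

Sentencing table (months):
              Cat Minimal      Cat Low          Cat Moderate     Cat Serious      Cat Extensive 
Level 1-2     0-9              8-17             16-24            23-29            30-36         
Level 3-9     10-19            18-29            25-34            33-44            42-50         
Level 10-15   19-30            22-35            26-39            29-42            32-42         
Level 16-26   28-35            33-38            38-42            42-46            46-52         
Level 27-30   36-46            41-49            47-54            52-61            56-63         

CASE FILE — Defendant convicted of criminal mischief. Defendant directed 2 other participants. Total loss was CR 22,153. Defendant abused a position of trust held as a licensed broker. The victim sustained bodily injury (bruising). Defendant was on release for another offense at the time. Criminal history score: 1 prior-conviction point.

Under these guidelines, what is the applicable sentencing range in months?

19-30 months

Base offense level for criminal mischief: 3.
R1 applies: 3 + 1 = 4.
R2 applies (level before this adjustment is 4 < 18, so +1): 4 + 1 = 5.
R3 applies: 5 + 2 = 7.
R4 applies: 7 + 3 = 10.
R5 applies: 10 + 3 = 13.
Final offense level: 13.
Criminal history: 1 prior point → Category Minimal (0-1).
Level 13 falls in the 10-15 band.
Grid: Level 10-15 × Category Minimal = 19-30 months.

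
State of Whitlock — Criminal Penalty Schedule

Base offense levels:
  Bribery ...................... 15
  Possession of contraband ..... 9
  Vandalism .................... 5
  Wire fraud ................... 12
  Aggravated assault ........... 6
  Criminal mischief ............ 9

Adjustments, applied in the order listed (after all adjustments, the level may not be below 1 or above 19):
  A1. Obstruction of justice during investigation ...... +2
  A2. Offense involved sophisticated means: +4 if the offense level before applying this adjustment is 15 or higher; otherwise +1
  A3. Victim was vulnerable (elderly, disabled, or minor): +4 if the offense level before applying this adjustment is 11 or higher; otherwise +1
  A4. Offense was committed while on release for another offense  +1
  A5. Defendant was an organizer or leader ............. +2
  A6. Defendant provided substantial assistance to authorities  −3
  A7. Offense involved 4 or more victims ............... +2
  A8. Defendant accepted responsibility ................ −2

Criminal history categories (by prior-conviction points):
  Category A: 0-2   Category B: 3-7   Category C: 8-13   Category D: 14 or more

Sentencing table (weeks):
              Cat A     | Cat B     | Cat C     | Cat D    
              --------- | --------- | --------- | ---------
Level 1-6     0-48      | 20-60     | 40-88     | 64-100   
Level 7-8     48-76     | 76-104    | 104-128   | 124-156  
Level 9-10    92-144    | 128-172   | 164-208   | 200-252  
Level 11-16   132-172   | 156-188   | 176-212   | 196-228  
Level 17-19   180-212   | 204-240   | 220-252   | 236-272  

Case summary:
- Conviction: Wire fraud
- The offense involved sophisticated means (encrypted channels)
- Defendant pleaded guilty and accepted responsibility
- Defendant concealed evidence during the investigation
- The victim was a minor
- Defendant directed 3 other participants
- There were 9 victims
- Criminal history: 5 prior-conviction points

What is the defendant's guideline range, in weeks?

204-240 weeks

Base offense level for wire fraud: 12.
A1 applies: 12 + 2 = 14.
A2 applies (level before this adjustment is 14 < 15, so +1): 14 + 1 = 15.
A3 applies (level before this adjustment is 15 ≥ 11, so +4): 15 + 4 = 19.
A4 does not apply.
A5 applies: 19 + 2 = 21.
A7 applies: 21 + 2 = 23.
A8 applies: 23 − 2 = 21.
Level 21 exceeds the maximum of 19; capped at 19.
Final offense level: 19.
Criminal history: 5 prior points → Category B (3-7).
Level 19 falls in the 17-19 band.
Grid: Level 17-19 × Category B = 204-240 weeks.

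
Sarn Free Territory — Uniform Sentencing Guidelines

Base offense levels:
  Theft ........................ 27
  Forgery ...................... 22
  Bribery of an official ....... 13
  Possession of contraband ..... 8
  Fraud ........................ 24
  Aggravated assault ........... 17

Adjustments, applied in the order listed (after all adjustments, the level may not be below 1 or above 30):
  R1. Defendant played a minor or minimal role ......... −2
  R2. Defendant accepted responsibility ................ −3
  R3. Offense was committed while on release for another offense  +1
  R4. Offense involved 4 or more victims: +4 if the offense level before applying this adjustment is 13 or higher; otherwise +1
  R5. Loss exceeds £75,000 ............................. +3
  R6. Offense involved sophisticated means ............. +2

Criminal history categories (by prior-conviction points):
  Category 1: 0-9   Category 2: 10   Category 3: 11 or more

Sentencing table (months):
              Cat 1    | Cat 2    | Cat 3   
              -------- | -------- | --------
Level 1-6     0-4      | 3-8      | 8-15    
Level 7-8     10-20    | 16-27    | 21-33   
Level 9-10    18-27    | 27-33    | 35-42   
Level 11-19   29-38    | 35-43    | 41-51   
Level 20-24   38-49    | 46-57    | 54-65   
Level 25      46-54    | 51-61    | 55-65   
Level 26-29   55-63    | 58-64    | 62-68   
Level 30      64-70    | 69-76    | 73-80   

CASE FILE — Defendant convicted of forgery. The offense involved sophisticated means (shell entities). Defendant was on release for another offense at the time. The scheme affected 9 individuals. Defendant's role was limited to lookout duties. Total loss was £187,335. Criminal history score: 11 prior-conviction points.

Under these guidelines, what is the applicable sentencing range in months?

Base offense level for forgery: 22.
R1 applies: 22 − 2 = 20.
R3 applies: 20 + 1 = 21.
R4 applies (level before this adjustment is 21 ≥ 13, so +4): 21 + 4 = 25.
R5 applies: 25 + 3 = 28.
R6 applies: 28 + 2 = 30.
Final offense level: 30.
Criminal history: 11 prior points → Category 3 (11+).
Level 30 falls in the 30 band.
Grid: Level 30 × Category 3 = 73-80 months.

73-80 months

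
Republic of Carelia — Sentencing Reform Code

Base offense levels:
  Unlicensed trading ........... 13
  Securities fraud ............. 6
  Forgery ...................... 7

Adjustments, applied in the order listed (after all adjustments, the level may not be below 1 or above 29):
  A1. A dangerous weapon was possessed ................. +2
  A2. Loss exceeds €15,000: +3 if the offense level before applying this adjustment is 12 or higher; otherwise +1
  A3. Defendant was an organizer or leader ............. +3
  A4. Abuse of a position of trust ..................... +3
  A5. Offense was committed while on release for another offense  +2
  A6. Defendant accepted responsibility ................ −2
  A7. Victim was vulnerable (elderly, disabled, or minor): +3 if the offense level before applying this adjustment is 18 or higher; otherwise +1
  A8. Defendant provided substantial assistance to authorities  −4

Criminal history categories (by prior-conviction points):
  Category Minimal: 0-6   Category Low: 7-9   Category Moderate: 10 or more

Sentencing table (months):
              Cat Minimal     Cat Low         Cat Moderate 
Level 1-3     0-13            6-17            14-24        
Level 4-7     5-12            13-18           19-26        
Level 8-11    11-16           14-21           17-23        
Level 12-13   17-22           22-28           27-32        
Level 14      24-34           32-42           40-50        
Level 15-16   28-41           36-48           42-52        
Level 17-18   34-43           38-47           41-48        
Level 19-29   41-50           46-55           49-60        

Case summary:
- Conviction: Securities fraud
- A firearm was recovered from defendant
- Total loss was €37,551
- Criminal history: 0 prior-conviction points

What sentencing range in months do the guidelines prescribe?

11-16 months

Base offense level for securities fraud: 6.
A1 applies: 6 + 2 = 8.
A2 applies (level before this adjustment is 8 < 12, so +1): 8 + 1 = 9.
A5 does not apply.
A7 does not apply.
A8 does not apply.
Final offense level: 9.
Criminal history: 0 prior points → Category Minimal (0-6).
Level 9 falls in the 8-11 band.
Grid: Level 8-11 × Category Minimal = 11-16 months.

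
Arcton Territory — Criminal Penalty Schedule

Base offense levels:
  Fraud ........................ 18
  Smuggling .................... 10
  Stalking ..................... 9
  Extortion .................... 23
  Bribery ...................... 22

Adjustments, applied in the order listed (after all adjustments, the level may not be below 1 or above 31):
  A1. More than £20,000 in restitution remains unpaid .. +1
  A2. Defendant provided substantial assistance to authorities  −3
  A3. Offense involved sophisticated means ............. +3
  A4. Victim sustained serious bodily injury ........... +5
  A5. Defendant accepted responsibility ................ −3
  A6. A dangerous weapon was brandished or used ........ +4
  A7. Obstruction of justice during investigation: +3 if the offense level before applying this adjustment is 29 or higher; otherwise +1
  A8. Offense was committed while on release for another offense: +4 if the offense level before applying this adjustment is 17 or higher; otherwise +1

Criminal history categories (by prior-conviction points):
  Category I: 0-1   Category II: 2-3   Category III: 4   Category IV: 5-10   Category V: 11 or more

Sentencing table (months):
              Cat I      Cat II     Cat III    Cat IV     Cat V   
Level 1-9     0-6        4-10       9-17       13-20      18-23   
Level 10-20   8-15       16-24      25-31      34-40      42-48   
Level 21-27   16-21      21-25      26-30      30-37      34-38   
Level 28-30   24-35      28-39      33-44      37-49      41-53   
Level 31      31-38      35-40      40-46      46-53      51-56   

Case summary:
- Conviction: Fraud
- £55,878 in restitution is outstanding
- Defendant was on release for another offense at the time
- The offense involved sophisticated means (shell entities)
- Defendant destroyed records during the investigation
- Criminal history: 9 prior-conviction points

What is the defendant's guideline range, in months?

Base offense level for fraud: 18.
A1 applies: 18 + 1 = 19.
A2 does not apply.
A3 applies: 19 + 3 = 22.
A7 applies (level before this adjustment is 22 < 29, so +1): 22 + 1 = 23.
A8 applies (level before this adjustment is 23 ≥ 17, so +4): 23 + 4 = 27.
Final offense level: 27.
Criminal history: 9 prior points → Category IV (5-10).
Level 27 falls in the 21-27 band.
Grid: Level 21-27 × Category IV = 30-37 months.

30-37 months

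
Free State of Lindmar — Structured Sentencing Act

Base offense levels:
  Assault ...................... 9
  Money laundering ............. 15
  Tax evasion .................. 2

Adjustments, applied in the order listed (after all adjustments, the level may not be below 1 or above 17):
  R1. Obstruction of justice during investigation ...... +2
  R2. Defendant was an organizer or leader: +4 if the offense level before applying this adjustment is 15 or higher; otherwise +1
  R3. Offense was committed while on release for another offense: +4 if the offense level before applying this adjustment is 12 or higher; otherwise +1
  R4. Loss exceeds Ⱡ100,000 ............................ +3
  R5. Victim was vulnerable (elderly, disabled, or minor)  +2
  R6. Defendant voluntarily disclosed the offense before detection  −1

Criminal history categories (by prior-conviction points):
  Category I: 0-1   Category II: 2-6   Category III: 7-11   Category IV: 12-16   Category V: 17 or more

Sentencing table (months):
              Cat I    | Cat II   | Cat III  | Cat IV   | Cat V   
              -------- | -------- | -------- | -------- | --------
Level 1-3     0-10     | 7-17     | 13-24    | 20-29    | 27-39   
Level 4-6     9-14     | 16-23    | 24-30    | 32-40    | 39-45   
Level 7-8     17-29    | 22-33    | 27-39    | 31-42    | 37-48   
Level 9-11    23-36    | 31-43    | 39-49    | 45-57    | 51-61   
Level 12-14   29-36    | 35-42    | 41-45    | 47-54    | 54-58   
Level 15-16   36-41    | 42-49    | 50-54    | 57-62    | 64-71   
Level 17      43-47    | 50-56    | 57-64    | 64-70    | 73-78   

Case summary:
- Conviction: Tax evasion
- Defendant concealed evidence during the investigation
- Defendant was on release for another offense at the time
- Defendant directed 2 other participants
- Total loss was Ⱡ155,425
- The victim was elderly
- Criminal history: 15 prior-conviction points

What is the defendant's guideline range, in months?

45-57 months

Base offense level for tax evasion: 2.
R1 applies: 2 + 2 = 4.
R2 applies (level before this adjustment is 4 < 15, so +1): 4 + 1 = 5.
R3 applies (level before this adjustment is 5 < 12, so +1): 5 + 1 = 6.
R4 applies: 6 + 3 = 9.
R5 applies: 9 + 2 = 11.
Final offense level: 11.
Criminal history: 15 prior points → Category IV (12-16).
Level 11 falls in the 9-11 band.
Grid: Level 9-11 × Category IV = 45-57 months.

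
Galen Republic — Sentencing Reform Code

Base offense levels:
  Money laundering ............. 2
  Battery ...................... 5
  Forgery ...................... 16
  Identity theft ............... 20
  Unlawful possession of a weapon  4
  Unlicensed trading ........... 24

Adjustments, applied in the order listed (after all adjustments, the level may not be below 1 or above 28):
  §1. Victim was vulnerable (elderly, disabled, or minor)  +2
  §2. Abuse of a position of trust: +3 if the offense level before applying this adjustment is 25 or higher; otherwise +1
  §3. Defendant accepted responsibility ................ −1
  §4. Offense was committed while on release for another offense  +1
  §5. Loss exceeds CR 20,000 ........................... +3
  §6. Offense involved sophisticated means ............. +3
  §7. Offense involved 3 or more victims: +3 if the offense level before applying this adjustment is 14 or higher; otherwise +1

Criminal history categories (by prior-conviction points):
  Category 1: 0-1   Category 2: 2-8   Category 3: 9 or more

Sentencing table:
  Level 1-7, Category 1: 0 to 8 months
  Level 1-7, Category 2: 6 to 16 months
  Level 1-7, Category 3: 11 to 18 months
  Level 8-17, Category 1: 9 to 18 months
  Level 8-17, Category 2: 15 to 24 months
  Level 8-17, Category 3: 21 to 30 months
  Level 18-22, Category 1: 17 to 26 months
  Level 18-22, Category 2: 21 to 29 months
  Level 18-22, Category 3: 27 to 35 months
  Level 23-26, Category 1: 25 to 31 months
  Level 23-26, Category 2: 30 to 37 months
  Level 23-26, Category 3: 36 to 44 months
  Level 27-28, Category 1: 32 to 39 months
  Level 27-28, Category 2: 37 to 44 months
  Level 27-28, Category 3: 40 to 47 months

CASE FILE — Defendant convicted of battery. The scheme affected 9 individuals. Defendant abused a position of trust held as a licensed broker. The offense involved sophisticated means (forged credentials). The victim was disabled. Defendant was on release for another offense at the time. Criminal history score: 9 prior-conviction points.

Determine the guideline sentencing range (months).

Base offense level for battery: 5.
§1 applies: 5 + 2 = 7.
§2 applies (level before this adjustment is 7 < 25, so +1): 7 + 1 = 8.
§3 does not apply.
§4 applies: 8 + 1 = 9.
§6 applies: 9 + 3 = 12.
§7 applies (level before this adjustment is 12 < 14, so +1): 12 + 1 = 13.
Final offense level: 13.
Criminal history: 9 prior points → Category 3 (9+).
Level 13 falls in the 8-17 band.
Grid: Level 8-17 × Category 3 = 21-30 months.

21-30 months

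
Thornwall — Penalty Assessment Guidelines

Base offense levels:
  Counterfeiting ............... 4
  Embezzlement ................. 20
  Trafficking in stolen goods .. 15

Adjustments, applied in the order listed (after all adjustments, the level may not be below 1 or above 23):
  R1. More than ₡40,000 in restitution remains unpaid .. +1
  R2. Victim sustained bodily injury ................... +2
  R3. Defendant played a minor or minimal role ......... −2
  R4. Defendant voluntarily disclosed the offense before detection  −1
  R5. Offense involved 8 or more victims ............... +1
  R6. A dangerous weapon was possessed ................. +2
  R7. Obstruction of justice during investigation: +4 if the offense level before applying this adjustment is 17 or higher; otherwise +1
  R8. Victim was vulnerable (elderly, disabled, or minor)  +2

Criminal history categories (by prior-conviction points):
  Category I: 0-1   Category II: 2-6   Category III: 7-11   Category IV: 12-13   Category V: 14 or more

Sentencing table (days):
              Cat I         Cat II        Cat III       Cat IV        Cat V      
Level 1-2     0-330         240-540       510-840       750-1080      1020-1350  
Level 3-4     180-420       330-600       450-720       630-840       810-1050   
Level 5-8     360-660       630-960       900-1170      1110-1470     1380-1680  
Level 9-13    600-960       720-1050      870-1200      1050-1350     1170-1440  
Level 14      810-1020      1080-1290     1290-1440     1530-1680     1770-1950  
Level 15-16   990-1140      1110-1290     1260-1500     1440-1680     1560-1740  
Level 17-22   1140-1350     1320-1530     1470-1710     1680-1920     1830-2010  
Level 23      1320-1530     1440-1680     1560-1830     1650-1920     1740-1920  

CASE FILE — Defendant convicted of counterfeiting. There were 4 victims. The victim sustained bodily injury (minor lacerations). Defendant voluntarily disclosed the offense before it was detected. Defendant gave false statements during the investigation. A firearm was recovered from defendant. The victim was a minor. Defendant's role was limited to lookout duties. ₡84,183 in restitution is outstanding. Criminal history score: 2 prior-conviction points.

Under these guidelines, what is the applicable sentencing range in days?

Base offense level for counterfeiting: 4.
R1 applies: 4 + 1 = 5.
R2 applies: 5 + 2 = 7.
R3 applies: 7 − 2 = 5.
R4 applies: 5 − 1 = 4.
R5 does not apply.
R6 applies: 4 + 2 = 6.
R7 applies (level before this adjustment is 6 < 17, so +1): 6 + 1 = 7.
R8 applies: 7 + 2 = 9.
Final offense level: 9.
Criminal history: 2 prior points → Category II (2-6).
Level 9 falls in the 9-13 band.
Grid: Level 9-13 × Category II = 720-1050 days.

720-1050 days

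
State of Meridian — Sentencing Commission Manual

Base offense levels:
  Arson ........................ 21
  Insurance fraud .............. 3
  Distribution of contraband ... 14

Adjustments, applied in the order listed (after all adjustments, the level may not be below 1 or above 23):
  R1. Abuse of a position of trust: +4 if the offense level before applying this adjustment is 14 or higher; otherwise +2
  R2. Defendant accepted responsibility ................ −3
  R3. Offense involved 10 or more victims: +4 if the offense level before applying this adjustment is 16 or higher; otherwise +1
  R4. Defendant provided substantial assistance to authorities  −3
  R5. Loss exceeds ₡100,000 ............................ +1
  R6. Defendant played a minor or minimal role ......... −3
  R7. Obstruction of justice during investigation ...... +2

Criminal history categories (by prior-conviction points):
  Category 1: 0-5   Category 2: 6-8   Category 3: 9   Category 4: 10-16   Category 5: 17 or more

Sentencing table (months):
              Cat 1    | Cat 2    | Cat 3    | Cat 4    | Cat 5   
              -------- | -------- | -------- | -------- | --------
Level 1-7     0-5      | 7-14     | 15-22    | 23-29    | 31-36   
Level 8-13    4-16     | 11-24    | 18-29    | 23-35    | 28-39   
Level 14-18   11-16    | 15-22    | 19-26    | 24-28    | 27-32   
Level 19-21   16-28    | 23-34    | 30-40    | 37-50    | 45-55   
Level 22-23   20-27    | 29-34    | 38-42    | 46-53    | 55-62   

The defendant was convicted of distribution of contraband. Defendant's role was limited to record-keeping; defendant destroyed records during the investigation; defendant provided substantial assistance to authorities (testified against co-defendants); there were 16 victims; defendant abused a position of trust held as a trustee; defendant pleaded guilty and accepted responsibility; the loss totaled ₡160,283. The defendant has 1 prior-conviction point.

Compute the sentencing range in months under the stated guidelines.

Base offense level for distribution of contraband: 14.
R1 applies (level before this adjustment is 14 ≥ 14, so +4): 14 + 4 = 18.
R2 applies: 18 − 3 = 15.
R3 applies (level before this adjustment is 15 < 16, so +1): 15 + 1 = 16.
R4 applies: 16 − 3 = 13.
R5 applies: 13 + 1 = 14.
R6 applies: 14 − 3 = 11.
R7 applies: 11 + 2 = 13.
Final offense level: 13.
Criminal history: 1 prior point → Category 1 (0-5).
Level 13 falls in the 8-13 band.
Grid: Level 8-13 × Category 1 = 4-16 months.

4-16 months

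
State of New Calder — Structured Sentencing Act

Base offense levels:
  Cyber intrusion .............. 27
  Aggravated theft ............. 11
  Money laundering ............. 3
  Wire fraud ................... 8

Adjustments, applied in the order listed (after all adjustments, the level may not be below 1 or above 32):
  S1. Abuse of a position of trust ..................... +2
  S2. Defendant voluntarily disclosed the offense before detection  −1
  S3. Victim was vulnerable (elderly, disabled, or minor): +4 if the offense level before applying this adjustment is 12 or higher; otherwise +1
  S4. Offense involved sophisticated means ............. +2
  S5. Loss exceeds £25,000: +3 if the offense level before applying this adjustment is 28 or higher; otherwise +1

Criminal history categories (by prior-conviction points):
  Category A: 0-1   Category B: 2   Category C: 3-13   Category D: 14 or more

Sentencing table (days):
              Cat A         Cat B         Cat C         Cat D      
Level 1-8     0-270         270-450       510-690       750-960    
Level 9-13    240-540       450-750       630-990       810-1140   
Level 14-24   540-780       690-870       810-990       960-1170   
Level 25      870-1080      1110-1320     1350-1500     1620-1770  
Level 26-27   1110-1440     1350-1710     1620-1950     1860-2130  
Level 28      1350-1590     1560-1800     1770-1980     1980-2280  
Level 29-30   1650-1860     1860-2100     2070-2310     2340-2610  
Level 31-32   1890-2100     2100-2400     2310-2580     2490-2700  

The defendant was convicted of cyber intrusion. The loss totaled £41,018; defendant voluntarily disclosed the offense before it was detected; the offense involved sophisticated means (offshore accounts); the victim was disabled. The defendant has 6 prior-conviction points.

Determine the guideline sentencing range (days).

Base offense level for cyber intrusion: 27.
S1 does not apply.
S2 applies: 27 − 1 = 26.
S3 applies (level before this adjustment is 26 ≥ 12, so +4): 26 + 4 = 30.
S4 applies: 30 + 2 = 32.
S5 applies (level before this adjustment is 32 ≥ 28, so +3): 32 + 3 = 35.
Level 35 exceeds the maximum of 32; capped at 32.
Final offense level: 32.
Criminal history: 6 prior points → Category C (3-13).
Level 32 falls in the 31-32 band.
Grid: Level 31-32 × Category C = 2310-2580 days.

2310-2580 days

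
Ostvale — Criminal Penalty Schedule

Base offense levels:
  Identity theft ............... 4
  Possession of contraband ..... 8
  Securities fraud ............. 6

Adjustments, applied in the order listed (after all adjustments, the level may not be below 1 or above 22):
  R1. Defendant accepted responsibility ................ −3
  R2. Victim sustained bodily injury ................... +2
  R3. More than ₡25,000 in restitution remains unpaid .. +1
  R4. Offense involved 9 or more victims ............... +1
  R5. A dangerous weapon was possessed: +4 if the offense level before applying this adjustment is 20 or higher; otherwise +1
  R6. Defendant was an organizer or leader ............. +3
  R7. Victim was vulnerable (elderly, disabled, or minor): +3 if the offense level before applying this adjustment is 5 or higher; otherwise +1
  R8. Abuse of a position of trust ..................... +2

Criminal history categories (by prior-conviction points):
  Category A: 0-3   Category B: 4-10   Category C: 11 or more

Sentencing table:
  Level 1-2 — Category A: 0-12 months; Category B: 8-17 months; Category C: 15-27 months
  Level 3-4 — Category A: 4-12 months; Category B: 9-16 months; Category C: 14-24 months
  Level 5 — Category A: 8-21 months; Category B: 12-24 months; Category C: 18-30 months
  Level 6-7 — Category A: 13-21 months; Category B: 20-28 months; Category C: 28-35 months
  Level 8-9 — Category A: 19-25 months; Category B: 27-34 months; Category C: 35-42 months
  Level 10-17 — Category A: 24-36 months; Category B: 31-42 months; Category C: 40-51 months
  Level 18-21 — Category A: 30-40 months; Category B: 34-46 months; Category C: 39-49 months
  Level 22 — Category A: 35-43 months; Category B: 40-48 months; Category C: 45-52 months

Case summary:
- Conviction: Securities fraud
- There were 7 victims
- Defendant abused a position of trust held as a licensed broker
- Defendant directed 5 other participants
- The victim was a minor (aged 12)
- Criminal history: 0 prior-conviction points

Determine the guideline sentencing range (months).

Base offense level for securities fraud: 6.
R2 does not apply.
R6 applies: 6 + 3 = 9.
R7 applies (level before this adjustment is 9 ≥ 5, so +3): 9 + 3 = 12.
R8 applies: 12 + 2 = 14.
Final offense level: 14.
Criminal history: 0 prior points → Category A (0-3).
Level 14 falls in the 10-17 band.
Grid: Level 10-17 × Category A = 24-36 months.

24-36 months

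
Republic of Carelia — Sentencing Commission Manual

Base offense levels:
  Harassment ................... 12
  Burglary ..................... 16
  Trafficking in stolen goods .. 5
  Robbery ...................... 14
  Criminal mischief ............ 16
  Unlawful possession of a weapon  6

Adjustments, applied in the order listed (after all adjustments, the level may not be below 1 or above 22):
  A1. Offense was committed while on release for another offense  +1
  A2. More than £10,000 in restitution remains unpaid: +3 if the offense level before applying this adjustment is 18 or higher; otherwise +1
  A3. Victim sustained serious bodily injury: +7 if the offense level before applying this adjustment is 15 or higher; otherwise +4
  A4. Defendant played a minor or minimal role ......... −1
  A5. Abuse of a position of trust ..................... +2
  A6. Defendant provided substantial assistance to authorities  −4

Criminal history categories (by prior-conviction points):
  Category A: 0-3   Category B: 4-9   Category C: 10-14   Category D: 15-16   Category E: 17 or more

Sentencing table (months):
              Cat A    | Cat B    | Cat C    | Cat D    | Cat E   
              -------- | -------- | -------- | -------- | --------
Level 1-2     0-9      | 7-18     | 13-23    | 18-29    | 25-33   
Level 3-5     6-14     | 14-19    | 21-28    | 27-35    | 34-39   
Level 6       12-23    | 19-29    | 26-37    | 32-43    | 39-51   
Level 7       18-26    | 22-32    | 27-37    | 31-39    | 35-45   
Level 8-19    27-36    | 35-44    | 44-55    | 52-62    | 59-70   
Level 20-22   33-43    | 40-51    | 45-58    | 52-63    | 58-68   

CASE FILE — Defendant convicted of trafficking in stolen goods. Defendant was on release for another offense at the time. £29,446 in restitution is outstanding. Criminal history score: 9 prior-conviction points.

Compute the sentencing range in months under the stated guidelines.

Base offense level for trafficking in stolen goods: 5.
A1 applies: 5 + 1 = 6.
A2 applies (level before this adjustment is 6 < 18, so +1): 6 + 1 = 7.
A5 does not apply.
Final offense level: 7.
Criminal history: 9 prior points → Category B (4-9).
Level 7 falls in the 7 band.
Grid: Level 7 × Category B = 22-32 months.

22-32 months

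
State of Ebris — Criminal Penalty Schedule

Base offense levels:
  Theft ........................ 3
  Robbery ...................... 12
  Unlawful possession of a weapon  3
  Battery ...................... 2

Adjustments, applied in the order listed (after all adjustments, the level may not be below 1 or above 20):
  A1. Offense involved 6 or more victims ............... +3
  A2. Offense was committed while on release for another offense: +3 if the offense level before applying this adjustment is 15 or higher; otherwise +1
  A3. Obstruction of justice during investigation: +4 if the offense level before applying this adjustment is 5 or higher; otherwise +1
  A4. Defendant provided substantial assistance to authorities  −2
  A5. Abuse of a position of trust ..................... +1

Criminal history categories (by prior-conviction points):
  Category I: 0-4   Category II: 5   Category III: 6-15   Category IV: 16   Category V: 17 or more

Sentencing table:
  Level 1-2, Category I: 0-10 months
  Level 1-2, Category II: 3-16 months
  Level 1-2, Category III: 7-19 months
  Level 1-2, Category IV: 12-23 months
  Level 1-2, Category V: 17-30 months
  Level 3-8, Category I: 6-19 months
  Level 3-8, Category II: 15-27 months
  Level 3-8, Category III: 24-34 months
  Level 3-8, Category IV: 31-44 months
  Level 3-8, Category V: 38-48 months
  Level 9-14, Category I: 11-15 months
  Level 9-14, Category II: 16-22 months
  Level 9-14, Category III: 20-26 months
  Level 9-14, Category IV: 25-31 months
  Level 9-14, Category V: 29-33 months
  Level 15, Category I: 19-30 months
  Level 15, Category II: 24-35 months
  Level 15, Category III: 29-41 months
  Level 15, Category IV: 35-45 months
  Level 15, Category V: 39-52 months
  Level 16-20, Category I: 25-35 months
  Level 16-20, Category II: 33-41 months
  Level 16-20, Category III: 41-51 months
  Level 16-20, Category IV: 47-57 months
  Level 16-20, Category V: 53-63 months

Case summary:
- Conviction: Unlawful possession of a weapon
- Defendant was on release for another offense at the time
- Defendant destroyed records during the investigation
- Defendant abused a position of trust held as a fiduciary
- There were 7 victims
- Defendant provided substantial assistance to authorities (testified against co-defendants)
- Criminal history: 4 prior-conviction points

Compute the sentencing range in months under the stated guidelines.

Base offense level for unlawful possession of a weapon: 3.
A1 applies: 3 + 3 = 6.
A2 applies (level before this adjustment is 6 < 15, so +1): 6 + 1 = 7.
A3 applies (level before this adjustment is 7 ≥ 5, so +4): 7 + 4 = 11.
A4 applies: 11 − 2 = 9.
A5 applies: 9 + 1 = 10.
Final offense level: 10.
Criminal history: 4 prior points → Category I (0-4).
Level 10 falls in the 9-14 band.
Grid: Level 9-14 × Category I = 11-15 months.

11-15 months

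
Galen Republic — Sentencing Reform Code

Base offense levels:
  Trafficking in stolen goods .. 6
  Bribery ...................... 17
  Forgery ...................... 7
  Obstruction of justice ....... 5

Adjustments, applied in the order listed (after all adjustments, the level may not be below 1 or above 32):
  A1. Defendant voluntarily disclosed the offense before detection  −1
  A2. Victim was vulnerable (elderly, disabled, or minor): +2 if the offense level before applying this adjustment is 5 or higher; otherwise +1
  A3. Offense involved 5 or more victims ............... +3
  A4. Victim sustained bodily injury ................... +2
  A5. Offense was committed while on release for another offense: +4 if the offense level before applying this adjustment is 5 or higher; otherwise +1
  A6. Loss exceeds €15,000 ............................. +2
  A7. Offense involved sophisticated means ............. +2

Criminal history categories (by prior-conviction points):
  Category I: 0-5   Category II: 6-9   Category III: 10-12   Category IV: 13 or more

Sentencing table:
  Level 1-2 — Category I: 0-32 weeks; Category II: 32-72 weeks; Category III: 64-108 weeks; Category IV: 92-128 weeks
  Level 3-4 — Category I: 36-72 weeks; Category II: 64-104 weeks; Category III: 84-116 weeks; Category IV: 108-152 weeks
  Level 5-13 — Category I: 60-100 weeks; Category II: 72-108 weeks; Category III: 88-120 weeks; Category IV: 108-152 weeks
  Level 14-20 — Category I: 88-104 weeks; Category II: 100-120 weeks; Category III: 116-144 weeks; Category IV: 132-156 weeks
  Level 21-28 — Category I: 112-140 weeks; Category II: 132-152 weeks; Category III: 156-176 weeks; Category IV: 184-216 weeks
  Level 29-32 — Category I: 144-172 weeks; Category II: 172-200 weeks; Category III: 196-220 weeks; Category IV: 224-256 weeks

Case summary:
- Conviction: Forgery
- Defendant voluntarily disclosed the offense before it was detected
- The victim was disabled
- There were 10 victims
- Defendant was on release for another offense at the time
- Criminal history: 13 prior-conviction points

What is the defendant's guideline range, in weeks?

Base offense level for forgery: 7.
A1 applies: 7 − 1 = 6.
A2 applies (level before this adjustment is 6 ≥ 5, so +2): 6 + 2 = 8.
A3 applies: 8 + 3 = 11.
A5 applies (level before this adjustment is 11 ≥ 5, so +4): 11 + 4 = 15.
A6 does not apply.
A7 does not apply.
Final offense level: 15.
Criminal history: 13 prior points → Category IV (13+).
Level 15 falls in the 14-20 band.
Grid: Level 14-20 × Category IV = 132-156 weeks.

132-156 weeks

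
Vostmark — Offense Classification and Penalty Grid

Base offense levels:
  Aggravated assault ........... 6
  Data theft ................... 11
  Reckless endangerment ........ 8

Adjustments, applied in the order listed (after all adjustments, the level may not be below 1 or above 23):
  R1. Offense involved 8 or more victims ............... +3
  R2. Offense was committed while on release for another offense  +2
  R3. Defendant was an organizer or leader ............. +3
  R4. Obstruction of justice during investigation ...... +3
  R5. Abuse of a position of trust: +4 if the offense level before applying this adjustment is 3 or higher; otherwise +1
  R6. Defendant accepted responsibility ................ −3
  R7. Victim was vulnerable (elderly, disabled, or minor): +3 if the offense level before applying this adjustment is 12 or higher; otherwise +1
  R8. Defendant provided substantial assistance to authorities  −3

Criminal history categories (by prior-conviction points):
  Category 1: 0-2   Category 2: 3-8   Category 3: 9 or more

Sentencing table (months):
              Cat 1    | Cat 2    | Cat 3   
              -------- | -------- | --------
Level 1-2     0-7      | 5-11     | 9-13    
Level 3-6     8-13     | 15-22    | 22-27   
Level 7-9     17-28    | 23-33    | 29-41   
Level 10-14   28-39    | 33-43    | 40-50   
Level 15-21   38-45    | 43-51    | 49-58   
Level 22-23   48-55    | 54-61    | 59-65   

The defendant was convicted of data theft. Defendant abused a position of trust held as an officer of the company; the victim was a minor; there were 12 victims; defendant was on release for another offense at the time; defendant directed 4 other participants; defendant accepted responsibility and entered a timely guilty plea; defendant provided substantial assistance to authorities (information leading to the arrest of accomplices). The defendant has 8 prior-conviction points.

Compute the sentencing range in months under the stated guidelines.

43-51 months

Base offense level for data theft: 11.
R1 applies: 11 + 3 = 14.
R2 applies: 14 + 2 = 16.
R3 applies: 16 + 3 = 19.
R4 does not apply.
R5 applies (level before this adjustment is 19 ≥ 3, so +4): 19 + 4 = 23.
R6 applies: 23 − 3 = 20.
R7 applies (level before this adjustment is 20 ≥ 12, so +3): 20 + 3 = 23.
R8 applies: 23 − 3 = 20.
Final offense level: 20.
Criminal history: 8 prior points → Category 2 (3-8).
Level 20 falls in the 15-21 band.
Grid: Level 15-21 × Category 2 = 43-51 months.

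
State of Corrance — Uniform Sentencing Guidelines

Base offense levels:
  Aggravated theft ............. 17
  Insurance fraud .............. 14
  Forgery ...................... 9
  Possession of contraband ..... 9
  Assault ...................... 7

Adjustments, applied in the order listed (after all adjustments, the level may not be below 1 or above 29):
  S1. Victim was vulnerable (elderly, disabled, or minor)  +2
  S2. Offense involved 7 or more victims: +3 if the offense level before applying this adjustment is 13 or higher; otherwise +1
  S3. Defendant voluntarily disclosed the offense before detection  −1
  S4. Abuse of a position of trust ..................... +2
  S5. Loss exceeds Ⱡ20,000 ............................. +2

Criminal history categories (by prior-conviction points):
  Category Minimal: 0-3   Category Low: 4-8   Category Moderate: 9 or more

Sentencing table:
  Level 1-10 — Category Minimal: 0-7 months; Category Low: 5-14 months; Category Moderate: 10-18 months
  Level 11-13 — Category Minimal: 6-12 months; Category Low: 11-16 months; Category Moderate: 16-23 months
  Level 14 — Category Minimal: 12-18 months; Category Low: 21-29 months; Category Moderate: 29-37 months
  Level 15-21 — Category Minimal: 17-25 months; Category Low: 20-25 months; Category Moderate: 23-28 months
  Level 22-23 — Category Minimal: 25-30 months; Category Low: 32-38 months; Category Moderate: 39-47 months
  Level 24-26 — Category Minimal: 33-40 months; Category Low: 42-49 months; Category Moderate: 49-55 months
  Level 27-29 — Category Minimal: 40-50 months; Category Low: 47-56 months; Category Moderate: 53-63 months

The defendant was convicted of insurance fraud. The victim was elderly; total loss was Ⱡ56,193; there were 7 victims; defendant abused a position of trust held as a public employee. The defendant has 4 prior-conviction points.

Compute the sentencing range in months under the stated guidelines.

32-38 months

Base offense level for insurance fraud: 14.
S1 applies: 14 + 2 = 16.
S2 applies (level before this adjustment is 16 ≥ 13, so +3): 16 + 3 = 19.
S3 does not apply.
S4 applies: 19 + 2 = 21.
S5 applies: 21 + 2 = 23.
Final offense level: 23.
Criminal history: 4 prior points → Category Low (4-8).
Level 23 falls in the 22-23 band.
Grid: Level 22-23 × Category Low = 32-38 months.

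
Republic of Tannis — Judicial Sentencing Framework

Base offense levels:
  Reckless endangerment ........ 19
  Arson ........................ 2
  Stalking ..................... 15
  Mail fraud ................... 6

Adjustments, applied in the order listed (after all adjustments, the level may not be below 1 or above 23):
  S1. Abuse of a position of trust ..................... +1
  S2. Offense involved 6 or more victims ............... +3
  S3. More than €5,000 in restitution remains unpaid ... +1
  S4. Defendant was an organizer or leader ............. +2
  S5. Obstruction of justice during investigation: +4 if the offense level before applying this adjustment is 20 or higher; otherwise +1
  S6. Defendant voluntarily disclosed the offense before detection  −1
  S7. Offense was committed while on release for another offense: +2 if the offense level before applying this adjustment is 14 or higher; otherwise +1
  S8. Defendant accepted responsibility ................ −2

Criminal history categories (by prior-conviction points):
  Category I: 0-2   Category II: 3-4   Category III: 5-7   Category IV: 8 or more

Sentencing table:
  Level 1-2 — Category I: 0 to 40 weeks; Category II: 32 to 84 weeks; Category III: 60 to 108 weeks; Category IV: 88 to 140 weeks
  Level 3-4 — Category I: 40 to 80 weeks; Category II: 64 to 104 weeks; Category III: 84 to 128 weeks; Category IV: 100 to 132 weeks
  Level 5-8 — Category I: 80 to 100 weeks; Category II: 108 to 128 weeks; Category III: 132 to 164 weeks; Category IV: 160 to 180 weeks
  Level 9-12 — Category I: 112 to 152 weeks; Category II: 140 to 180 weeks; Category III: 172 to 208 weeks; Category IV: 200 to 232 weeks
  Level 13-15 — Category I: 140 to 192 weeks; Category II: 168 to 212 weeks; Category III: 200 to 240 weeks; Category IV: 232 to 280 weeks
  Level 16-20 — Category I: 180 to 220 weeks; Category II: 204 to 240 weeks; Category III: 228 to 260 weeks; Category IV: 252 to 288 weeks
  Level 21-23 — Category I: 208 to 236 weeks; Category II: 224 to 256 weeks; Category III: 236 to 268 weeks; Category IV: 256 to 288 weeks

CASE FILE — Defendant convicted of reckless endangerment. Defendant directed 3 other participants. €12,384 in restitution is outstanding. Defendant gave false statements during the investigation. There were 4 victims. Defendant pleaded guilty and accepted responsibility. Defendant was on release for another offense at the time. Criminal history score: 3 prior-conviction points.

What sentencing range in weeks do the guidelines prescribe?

Base offense level for reckless endangerment: 19.
S2 does not apply.
S3 applies: 19 + 1 = 20.
S4 applies: 20 + 2 = 22.
S5 applies (level before this adjustment is 22 ≥ 20, so +4): 22 + 4 = 26.
S6 does not apply.
S7 applies (level before this adjustment is 26 ≥ 14, so +2): 26 + 2 = 28.
S8 applies: 28 − 2 = 26.
Level 26 exceeds the maximum of 23; capped at 23.
Final offense level: 23.
Criminal history: 3 prior points → Category II (3-4).
Level 23 falls in the 21-23 band.
Grid: Level 21-23 × Category II = 224-256 weeks.

224-256 weeks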